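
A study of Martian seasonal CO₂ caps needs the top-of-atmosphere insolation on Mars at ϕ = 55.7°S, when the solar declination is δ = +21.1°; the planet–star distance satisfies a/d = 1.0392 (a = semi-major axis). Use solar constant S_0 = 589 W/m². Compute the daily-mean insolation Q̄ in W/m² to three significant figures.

Q̄ ≈ 29.4 W/m²

cos h₀ = −tan(-55.7°) tan(+21.100°) = 0.5657, h₀ = 0.9696 rad.
Bracket: h₀ sin ϕ sin δ + cos ϕ cos δ sin h₀ = 0.9696×-0.82610×0.36000 + 0.56353×0.93295×0.82464 = -0.288355 + 0.433551 = 0.145196.
Inverse-square distance factor (a/d)² = 1.0392² = 1.079937.
Q̄ = (S_0/π) × 1.079937 × [bracket] = (589/π) × 1.079937 × 0.145196 = 29.40 W/m².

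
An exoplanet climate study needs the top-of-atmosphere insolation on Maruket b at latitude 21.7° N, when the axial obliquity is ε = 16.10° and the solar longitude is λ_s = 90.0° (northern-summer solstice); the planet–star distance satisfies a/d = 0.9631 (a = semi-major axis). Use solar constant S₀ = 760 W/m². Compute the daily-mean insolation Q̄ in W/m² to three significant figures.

Solar declination: sin δ = sin ε · sin λ_s = sin 16.10° × sin 90.0° = 0.27731, so δ = +16.100°.
cos H₀ = −tan(+21.7°) tan(+16.100°) = -0.1149, H₀ = 1.6859 rad.
Bracket: H₀ sin φ sin δ + cos φ cos δ sin H₀ = 1.6859×0.36975×0.27731 + 0.92913×0.96078×0.99338 = 0.172864 + 0.886780 = 1.059644.
Inverse-square distance factor (a/d)² = 0.9631² = 0.927562.
Q̄ = (S₀/π) × 0.927562 × [bracket] = (760/π) × 0.927562 × 1.059644 = 237.8 W/m².

Q̄ ≈ 238 W/m²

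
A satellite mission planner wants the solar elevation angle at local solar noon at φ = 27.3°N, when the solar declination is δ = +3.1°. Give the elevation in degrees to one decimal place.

At local noon the hour angle is zero, so the zenith angle equals |φ − δ| = |+27.3° − (+3.100°)| = 24.200°.
Elevation = 90° − 24.200° = 65.8°.

65.8°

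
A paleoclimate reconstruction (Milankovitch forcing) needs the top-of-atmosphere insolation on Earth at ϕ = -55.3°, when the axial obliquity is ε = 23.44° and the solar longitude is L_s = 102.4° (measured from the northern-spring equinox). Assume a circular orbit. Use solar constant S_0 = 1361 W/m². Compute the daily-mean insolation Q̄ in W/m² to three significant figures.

Solar declination: sin δ = sin ε · sin L_s = sin 23.44° × sin 102.4° = 0.38851, so δ = +22.862°.
cos h₀ = −tan(-55.3°) tan(+22.862°) = 0.6089, h₀ = 0.9161 rad.
Bracket: h₀ sin ϕ sin δ + cos ϕ cos δ sin h₀ = 0.9161×-0.82214×0.38851 + 0.56928×0.92144×0.79324 = -0.292611 + 0.416100 = 0.123489.
Q̄ = (S_0/π) × [bracket] = (1361/π) × 0.123489 = 53.50 W/m².

Q̄ ≈ 53.5 W/m²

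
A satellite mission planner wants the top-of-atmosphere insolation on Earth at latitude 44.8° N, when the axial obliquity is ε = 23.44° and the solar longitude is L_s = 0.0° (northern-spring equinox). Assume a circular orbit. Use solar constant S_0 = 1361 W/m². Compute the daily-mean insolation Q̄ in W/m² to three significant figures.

Q̄ ≈ 307 W/m²

Solar declination: sin δ = sin ε · sin L_s = sin 23.44° × sin 0.0° = 0.00000, so δ = +0.000°.
cos h₀ = −tan(+44.8°) tan(+0.000°) = -0.0000, h₀ = 1.5708 rad.
Bracket: h₀ sin ϕ sin δ + cos ϕ cos δ sin h₀ = 1.5708×0.70463×0.00000 + 0.70957×1.00000×1.00000 = 0.000000 + 0.709570 = 0.709570.
Q̄ = (S_0/π) × [bracket] = (1361/π) × 0.709570 = 307.4 W/m².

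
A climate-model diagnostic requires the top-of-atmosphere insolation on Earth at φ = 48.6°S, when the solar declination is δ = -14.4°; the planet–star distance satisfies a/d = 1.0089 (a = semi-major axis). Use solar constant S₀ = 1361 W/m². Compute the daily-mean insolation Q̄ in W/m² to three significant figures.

cos H₀ = −tan(-48.6°) tan(-14.400°) = -0.2912, H₀ = 1.8663 rad.
Bracket: H₀ sin φ sin δ + cos φ cos δ sin H₀ = 1.8663×-0.75011×-0.24869 + 0.66131×0.96858×0.95665 = 0.348149 + 0.612765 = 0.960914.
Inverse-square distance factor (a/d)² = 1.0089² = 1.017879.
Q̄ = (S₀/π) × 1.017879 × [bracket] = (1361/π) × 1.017879 × 0.960914 = 423.7 W/m².

Q̄ ≈ 424 W/m²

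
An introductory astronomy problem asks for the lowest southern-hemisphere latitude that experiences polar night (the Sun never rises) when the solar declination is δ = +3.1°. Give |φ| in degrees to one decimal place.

|φ| = 86.9°

Polar night requires cos H₀ = −tan φ tan δ ≥ 1, i.e. tan φ tan δ ≤ −1.
The boundary is |tan φ| · |tan δ| = 1, so |φ| = 90° − |δ| = 90° − 3.1° = 86.9° in the southern hemisphere.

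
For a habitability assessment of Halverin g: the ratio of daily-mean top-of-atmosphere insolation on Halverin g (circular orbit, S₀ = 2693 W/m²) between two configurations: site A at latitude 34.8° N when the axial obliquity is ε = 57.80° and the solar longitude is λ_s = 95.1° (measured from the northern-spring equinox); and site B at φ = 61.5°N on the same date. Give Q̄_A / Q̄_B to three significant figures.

Q̄_A / Q̄_B ≈ 0.649

— Configuration A (φ=+34.8°):
Solar declination: sin δ = sin ε · sin λ_s = sin 57.80° × sin 95.1° = 0.84284, so δ = +57.442°.
cos H₀ = −tan(+34.8°) tan(+57.442°) = -1.0885 ≤ −1 ⇒ polar day, H₀ = π.
Bracket: H₀ sin φ sin δ + cos φ cos δ sin H₀ = 3.1416×0.57071×0.84284 + 0.82115×0.53816×0.00000 = 1.511164 + 0.000000 = 1.511164.
Q̄ = (S₀/π) × [bracket] = (2693/π) × 1.511164 = 1295.4 W/m².
— Configuration B (φ=+61.5°):
cos H₀ = −tan(+61.5°) tan(+57.442°) = -2.8845 ≤ −1 ⇒ polar day, H₀ = π.
Bracket: H₀ sin φ sin δ + cos φ cos δ sin H₀ = 3.1416×0.87882×0.84284 + 0.47716×0.53816×0.00000 = 2.326998 + 0.000000 = 2.326998.
Q̄ = (S₀/π) × [bracket] = (2693/π) × 2.326998 = 1994.7 W/m².
Ratio Q̄_A / Q̄_B = 1295.4 / 1994.7 = 0.6494.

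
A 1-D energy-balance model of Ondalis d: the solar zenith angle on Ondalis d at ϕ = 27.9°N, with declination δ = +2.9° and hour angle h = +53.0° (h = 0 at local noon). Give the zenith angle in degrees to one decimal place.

θ_z = 56.3°

cos θ_z = sin ϕ sin δ + cos ϕ cos δ cos h = 0.023674 + 0.531182 = 0.554856.
θ_z = arccos(0.554856) = 56.3°.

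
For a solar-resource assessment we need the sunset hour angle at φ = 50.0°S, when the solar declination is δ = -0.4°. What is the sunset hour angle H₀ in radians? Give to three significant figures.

cos H₀ = −tan φ · tan δ = −tan(-50.0°) × tan(-0.400°) = -0.0083, so H₀ = 1.5791 rad = 90.48°.

H₀ = 1.58 rad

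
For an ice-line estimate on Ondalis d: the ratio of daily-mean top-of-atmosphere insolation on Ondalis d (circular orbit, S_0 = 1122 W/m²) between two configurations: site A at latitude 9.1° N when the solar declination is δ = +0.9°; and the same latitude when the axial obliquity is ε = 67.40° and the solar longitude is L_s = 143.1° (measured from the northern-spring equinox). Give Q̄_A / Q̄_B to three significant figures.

Q̄_A / Q̄_B ≈ 1.03

— Configuration A (ϕ=+9.1°):
cos h₀ = −tan(+9.1°) tan(+0.900°) = -0.0025, h₀ = 1.5733 rad.
Bracket: h₀ sin ϕ sin δ + cos ϕ cos δ sin h₀ = 1.5733×0.15816×0.01571 + 0.98741×0.99988×1.00000 = 0.003909 + 0.987292 = 0.991201.
Q̄ = (S_0/π) × [bracket] = (1122/π) × 0.991201 = 354.00 W/m².
— Configuration B (ϕ=+9.1°):
Solar declination: sin δ = sin ε · sin L_s = sin 67.40° × sin 143.1° = 0.55431, so δ = +33.663°.
cos h₀ = −tan(+9.1°) tan(+33.663°) = -0.1067, h₀ = 1.6777 rad.
Bracket: h₀ sin ϕ sin δ + cos ϕ cos δ sin h₀ = 1.6777×0.15816×0.55431 + 0.98741×0.83231×0.99429 = 0.147083 + 0.817139 = 0.964222.
Q̄ = (S_0/π) × [bracket] = (1122/π) × 0.964222 = 344.37 W/m².
Ratio Q̄_A / Q̄_B = 354.00 / 344.37 = 1.028.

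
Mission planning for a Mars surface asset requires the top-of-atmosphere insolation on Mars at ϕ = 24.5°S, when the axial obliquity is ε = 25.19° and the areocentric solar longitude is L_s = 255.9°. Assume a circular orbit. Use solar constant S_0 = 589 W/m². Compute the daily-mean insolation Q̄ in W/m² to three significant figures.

Q̄ ≈ 209 W/m²

sin δ = sin 25.19° × sin 255.9° = -0.41280, so δ = -24.381°.
cos h₀ = −tan(-24.5°) tan(-24.381°) = -0.2065, h₀ = 1.7788 rad.
Bracket: h₀ sin ϕ sin δ + cos ϕ cos δ sin h₀ = 1.7788×-0.41469×-0.41280 + 0.90996×0.91082×0.97844 = 0.304502 + 0.810941 = 1.115443.
Q̄ = (S_0/π) × [bracket] = (589/π) × 1.115443 = 209.1 W/m².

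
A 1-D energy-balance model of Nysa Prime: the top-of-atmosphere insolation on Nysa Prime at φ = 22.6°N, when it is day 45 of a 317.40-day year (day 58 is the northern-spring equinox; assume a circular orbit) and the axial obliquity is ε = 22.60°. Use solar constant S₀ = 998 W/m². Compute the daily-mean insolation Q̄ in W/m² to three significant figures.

Q̄ ≈ 273 W/m²

Solar longitude: λ_s = 360° × (45 − 58)/317.40 = -14.745°, i.e. -14.745° + 360° = 345.255°.
sin δ = sin 22.60° × sin 345.255° = -0.09781, so δ = -5.613°.
cos H₀ = −tan(+22.6°) tan(-5.613°) = 0.0409, H₀ = 1.5299 rad.
Bracket: H₀ sin φ sin δ + cos φ cos δ sin H₀ = 1.5299×0.38430×-0.09781 + 0.92321×0.99521×0.99916 = -0.057506 + 0.918016 = 0.860510.
Q̄ = (S₀/π) × [bracket] = (998/π) × 0.860510 = 273.4 W/m².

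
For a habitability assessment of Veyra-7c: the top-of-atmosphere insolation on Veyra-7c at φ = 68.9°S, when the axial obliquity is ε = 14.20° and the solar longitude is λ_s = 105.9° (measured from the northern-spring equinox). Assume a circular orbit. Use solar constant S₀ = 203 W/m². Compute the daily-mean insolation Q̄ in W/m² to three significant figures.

Solar declination: sin δ = sin ε · sin λ_s = sin 14.20° × sin 105.9° = 0.23592, so δ = +13.646°.
cos H₀ = −tan(-68.9°) tan(+13.646°) = 0.6292, H₀ = 0.8903 rad.
Bracket: H₀ sin φ sin δ + cos φ cos δ sin H₀ = 0.8903×-0.93295×0.23592 + 0.36000×0.97177×0.77727 = -0.195956 + 0.271918 = 0.075962.
Q̄ = (S₀/π) × [bracket] = (203/π) × 0.075962 = 4.908 W/m².

Q̄ ≈ 4.91 W/m²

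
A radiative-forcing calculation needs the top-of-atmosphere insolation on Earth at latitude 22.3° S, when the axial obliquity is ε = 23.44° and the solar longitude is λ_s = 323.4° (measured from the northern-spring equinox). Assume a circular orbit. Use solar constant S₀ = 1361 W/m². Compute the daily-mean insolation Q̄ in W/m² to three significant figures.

Q̄ ≈ 453 W/m²

Solar declination: sin δ = sin ε · sin λ_s = sin 23.44° × sin 323.4° = -0.23717, so δ = -13.720°.
cos H₀ = −tan(-22.3°) tan(-13.720°) = -0.1001, H₀ = 1.6711 rad.
Bracket: H₀ sin φ sin δ + cos φ cos δ sin H₀ = 1.6711×-0.37946×-0.23717 + 0.92521×0.97147×0.99497 = 0.150393 + 0.894293 = 1.044686.
Q̄ = (S₀/π) × [bracket] = (1361/π) × 1.044686 = 452.6 W/m².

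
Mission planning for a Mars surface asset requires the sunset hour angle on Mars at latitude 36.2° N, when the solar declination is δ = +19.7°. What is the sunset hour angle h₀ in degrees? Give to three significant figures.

h₀ = 105°

cos h₀ = −tan ϕ · tan δ = −tan(+36.2°) × tan(+19.700°) = -0.2621, so h₀ = 1.8359 rad = 105.19°.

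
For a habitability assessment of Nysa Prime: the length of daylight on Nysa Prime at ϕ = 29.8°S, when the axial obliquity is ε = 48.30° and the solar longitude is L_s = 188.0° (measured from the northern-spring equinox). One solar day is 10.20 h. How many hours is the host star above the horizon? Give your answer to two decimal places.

Solar declination: sin δ = sin ε · sin L_s = sin 48.30° × sin 188.0° = -0.10391, so δ = -5.964°.
cos h₀ = −tan ϕ · tan δ = −tan(-29.8°) × tan(-5.964°) = -0.0598, so h₀ = 1.6307 rad = 93.43°.
Daylight = 2h₀/(2π) × 10.20 h = (1.6307/π) × 10.20 = 5.29 h.

5.29 h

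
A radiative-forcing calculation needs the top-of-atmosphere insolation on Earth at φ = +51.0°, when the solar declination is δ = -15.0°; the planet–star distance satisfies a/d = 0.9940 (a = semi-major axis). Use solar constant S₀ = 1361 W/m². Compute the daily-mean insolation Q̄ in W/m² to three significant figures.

Q̄ ≈ 139 W/m²

cos H₀ = −tan(+51.0°) tan(-15.000°) = 0.3309, H₀ = 1.2336 rad.
Bracket: H₀ sin φ sin δ + cos φ cos δ sin H₀ = 1.2336×0.77715×-0.25882 + 0.62932×0.96593×0.94367 = -0.248129 + 0.573637 = 0.325508.
Inverse-square distance factor (a/d)² = 0.9940² = 0.988036.
Q̄ = (S₀/π) × 0.988036 × [bracket] = (1361/π) × 0.988036 × 0.325508 = 139.3 W/m².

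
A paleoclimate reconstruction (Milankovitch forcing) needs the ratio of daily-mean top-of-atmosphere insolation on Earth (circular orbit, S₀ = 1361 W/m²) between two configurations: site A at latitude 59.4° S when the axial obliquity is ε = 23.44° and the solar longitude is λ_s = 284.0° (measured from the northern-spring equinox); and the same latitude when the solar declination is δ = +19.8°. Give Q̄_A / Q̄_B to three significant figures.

Q̄_A / Q̄_B ≈ 9.88

— Configuration A (φ=-59.4°):
Solar declination: sin δ = sin ε · sin λ_s = sin 23.44° × sin 284.0° = -0.38597, so δ = -22.704°.
cos H₀ = −tan(-59.4°) tan(-22.704°) = -0.7075, H₀ = 2.3567 rad.
Bracket: H₀ sin φ sin δ + cos φ cos δ sin H₀ = 2.3567×-0.86074×-0.38597 + 0.50904×0.92251×0.70675 = 0.782942 + 0.331886 = 1.114828.
Q̄ = (S₀/π) × [bracket] = (1361/π) × 1.114828 = 482.97 W/m².
— Configuration B (φ=-59.4°):
cos H₀ = −tan(-59.4°) tan(+19.800°) = 0.6088, H₀ = 0.9163 rad.
Bracket: H₀ sin φ sin δ + cos φ cos δ sin H₀ = 0.9163×-0.86074×0.33874 + 0.50904×0.94088×0.79335 = -0.267163 + 0.379971 = 0.112808.
Q̄ = (S₀/π) × [bracket] = (1361/π) × 0.112808 = 48.871 W/m².
Ratio Q̄_A / Q̄_B = 482.97 / 48.871 = 9.883.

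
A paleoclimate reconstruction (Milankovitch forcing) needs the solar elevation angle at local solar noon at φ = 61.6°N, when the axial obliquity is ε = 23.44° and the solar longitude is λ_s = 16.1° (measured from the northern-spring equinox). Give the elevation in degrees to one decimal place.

Solar declination: sin δ = sin ε · sin λ_s = sin 23.44° × sin 16.1° = 0.11031, so δ = +6.333°.
At local noon the hour angle is zero, so the zenith angle equals |φ − δ| = |+61.6° − (+6.333°)| = 55.267°.
Elevation = 90° − 55.267° = 34.7°.

34.7°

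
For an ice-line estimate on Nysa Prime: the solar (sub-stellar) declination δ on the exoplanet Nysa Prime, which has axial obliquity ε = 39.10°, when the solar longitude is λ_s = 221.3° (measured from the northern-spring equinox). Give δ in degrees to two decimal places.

δ = -24.60°

sin δ = sin ε · sin λ_s = sin 39.10° × sin 221.3° = -0.416247.
δ = arcsin(-0.416247) = -24.60°.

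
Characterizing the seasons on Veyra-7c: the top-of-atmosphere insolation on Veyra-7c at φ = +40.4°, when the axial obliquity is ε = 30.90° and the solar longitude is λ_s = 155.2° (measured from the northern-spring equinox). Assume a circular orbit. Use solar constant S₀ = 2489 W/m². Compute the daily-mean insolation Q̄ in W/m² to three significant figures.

Q̄ ≈ 773 W/m²

Solar declination: sin δ = sin ε · sin λ_s = sin 30.90° × sin 155.2° = 0.21541, so δ = +12.439°.
cos H₀ = −tan(+40.4°) tan(+12.439°) = -0.1877, H₀ = 1.7596 rad.
Bracket: H₀ sin φ sin δ + cos φ cos δ sin H₀ = 1.7596×0.64812×0.21541 + 0.76154×0.97652×0.98222 = 0.245660 + 0.730437 = 0.976097.
Q̄ = (S₀/π) × [bracket] = (2489/π) × 0.976097 = 773.3 W/m².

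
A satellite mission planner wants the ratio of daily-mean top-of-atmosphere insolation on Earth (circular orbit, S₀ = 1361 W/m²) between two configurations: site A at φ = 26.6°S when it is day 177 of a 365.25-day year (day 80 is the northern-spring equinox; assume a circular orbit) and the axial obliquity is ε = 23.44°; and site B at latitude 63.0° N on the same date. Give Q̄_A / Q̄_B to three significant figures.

Q̄_A / Q̄_B ≈ 0.496

— Configuration A (φ=-26.6°):
Solar longitude: λ_s = 360° × (177 − 80)/365.25 = 95.606°.
sin δ = sin 23.44° × sin 95.606° = 0.39589, so δ = +23.321°.
cos H₀ = −tan(-26.6°) tan(+23.321°) = 0.2159, H₀ = 1.3532 rad.
Bracket: H₀ sin φ sin δ + cos φ cos δ sin H₀ = 1.3532×-0.44776×0.39589 + 0.89415×0.91830×0.97642 = -0.239873 + 0.801736 = 0.561863.
Q̄ = (S₀/π) × [bracket] = (1361/π) × 0.561863 = 243.41 W/m².
— Configuration B (φ=+63.0°):
cos H₀ = −tan(+63.0°) tan(+23.321°) = -0.8461, H₀ = 2.5794 rad.
Bracket: H₀ sin φ sin δ + cos φ cos δ sin H₀ = 2.5794×0.89101×0.39589 + 0.45399×0.91830×0.53303 = 0.909863 + 0.222220 = 1.132083.
Q̄ = (S₀/π) × [bracket] = (1361/π) × 1.132083 = 490.44 W/m².
Ratio Q̄_A / Q̄_B = 243.41 / 490.44 = 0.4963.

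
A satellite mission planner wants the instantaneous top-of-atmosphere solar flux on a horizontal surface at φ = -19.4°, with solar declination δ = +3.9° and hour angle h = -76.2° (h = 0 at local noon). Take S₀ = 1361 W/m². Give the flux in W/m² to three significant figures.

cos θ_z = sin φ sin δ + cos φ cos δ cos h = -0.022592 + 0.224469 = 0.201877.
Flux = S₀ · cos θ_z = 1361 × 0.201877 = 274.8 W/m².

275 W/m²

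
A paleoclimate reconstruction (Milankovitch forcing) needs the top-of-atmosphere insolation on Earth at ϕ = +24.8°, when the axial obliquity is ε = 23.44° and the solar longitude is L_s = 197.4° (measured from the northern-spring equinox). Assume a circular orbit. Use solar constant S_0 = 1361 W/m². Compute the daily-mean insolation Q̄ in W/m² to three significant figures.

Q̄ ≈ 357 W/m²

Solar declination: sin δ = sin ε · sin L_s = sin 23.44° × sin 197.4° = -0.11895, so δ = -6.832°.
cos h₀ = −tan(+24.8°) tan(-6.832°) = 0.0554, h₀ = 1.5154 rad.
Bracket: h₀ sin ϕ sin δ + cos ϕ cos δ sin h₀ = 1.5154×0.41945×-0.11895 + 0.90778×0.99290×0.99847 = -0.075609 + 0.899956 = 0.824347.
Q̄ = (S_0/π) × [bracket] = (1361/π) × 0.824347 = 357.1 W/m².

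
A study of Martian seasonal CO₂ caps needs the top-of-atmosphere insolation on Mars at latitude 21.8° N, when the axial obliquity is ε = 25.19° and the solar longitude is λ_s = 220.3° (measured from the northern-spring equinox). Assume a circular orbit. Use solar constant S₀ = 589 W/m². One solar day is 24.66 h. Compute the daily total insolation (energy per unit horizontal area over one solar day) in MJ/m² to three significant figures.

Solar declination: sin δ = sin ε · sin λ_s = sin 25.19° × sin 220.3° = -0.27529, so δ = -15.979°.
cos H₀ = −tan(+21.8°) tan(-15.979°) = 0.1145, H₀ = 1.4560 rad.
Bracket: H₀ sin φ sin δ + cos φ cos δ sin H₀ = 1.4560×0.37137×-0.27529 + 0.92849×0.96136×0.99342 = -0.148853 + 0.886740 = 0.737887.
Q̄ = (S₀/π) × [bracket] = (589/π) × 0.737887 = 138.34 W/m².
Daily total = Q̄ × 24.66 h × 3600 s/h = 138.34 × 24.66 × 3600 / 10⁶ = 12.28 MJ/m².

12.3 MJ/m²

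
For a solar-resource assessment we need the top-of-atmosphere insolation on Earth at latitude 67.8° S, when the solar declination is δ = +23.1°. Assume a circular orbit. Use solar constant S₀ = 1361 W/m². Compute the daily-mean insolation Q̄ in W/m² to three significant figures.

cos H₀ = −tan(-67.8°) tan(+23.100°) = 1.0452 ≥ 1 ⇒ polar night, H₀ = 0 and Q̄ = 0.

Q̄ ≈ 0.00 W/m²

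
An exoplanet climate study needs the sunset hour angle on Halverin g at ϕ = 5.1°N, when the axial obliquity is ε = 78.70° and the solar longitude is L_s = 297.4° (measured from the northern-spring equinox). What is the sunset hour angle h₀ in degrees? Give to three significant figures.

Solar declination: sin δ = sin ε · sin L_s = sin 78.70° × sin 297.4° = -0.87060, so δ = -60.529°.
cos h₀ = −tan ϕ · tan δ = −tan(+5.1°) × tan(-60.529°) = 0.1579, so h₀ = 1.4122 rad = 80.91°.

h₀ = 80.9°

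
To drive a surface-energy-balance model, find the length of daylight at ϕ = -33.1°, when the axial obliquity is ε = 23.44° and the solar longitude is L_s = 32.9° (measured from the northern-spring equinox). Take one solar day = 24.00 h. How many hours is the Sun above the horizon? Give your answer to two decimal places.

Solar declination: sin δ = sin ε · sin L_s = sin 23.44° × sin 32.9° = 0.21607, so δ = +12.478°.
cos h₀ = −tan ϕ · tan δ = −tan(-33.1°) × tan(+12.478°) = 0.1443, so h₀ = 1.4260 rad = 81.71°.
Daylight = 2h₀/(2π) × 24.00 h = (1.4260/π) × 24.00 = 10.89 h.

10.89 h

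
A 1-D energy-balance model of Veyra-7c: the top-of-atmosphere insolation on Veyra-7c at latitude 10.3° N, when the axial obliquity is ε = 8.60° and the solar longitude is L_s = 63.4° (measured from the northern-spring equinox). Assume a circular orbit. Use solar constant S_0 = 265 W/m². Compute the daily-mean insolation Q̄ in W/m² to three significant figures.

Q̄ ≈ 85.4 W/m²

Solar declination: sin δ = sin ε · sin L_s = sin 8.60° × sin 63.4° = 0.13371, so δ = +7.684°.
cos h₀ = −tan(+10.3°) tan(+7.684°) = -0.0245, h₀ = 1.5953 rad.
Bracket: h₀ sin ϕ sin δ + cos ϕ cos δ sin h₀ = 1.5953×0.17880×0.13371 + 0.98389×0.99102×0.99970 = 0.038139 + 0.974762 = 1.012901.
Q̄ = (S_0/π) × [bracket] = (265/π) × 1.012901 = 85.44 W/m².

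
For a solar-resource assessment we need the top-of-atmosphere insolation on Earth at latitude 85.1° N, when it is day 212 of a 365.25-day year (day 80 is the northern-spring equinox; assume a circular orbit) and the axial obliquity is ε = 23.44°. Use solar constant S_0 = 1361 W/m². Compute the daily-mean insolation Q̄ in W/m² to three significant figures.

Q̄ ≈ 413 W/m²

Solar longitude: L_s = 360° × (212 − 80)/365.25 = 130.103°.
sin δ = sin 23.44° × sin 130.103° = 0.30427, so δ = +17.714°.
cos h₀ = −tan(+85.1°) tan(+17.714°) = -3.7257 ≤ −1 ⇒ polar day, h₀ = π.
Bracket: h₀ sin ϕ sin δ + cos ϕ cos δ sin h₀ = 3.1416×0.99635×0.30427 + 0.08542×0.95259×0.00000 = 0.952406 + 0.000000 = 0.952406.
Q̄ = (S_0/π) × [bracket] = (1361/π) × 0.952406 = 412.6 W/m².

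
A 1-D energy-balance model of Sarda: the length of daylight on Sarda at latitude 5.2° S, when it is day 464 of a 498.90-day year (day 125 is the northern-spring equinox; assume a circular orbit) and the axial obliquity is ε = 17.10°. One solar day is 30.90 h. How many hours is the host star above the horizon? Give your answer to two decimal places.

Solar longitude: λ_s = 360° × (464 − 125)/498.90 = 244.618°.
sin δ = sin 17.10° × sin 244.618° = -0.26566, so δ = -15.406°.
cos H₀ = −tan φ · tan δ = −tan(-5.2°) × tan(-15.406°) = -0.0251, so H₀ = 1.5959 rad = 91.44°.
Daylight = 2H₀/(2π) × 30.90 h = (1.5959/π) × 30.90 = 15.70 h.

15.70 h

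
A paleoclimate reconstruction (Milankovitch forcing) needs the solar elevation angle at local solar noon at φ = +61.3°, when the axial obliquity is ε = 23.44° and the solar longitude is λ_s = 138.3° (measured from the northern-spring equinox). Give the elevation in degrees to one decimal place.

44.0°

Solar declination: sin δ = sin ε · sin λ_s = sin 23.44° × sin 138.3° = 0.26462, so δ = +15.344°.
At local noon the hour angle is zero, so the zenith angle equals |φ − δ| = |+61.3° − (+15.344°)| = 45.956°.
Elevation = 90° − 45.956° = 44.0°.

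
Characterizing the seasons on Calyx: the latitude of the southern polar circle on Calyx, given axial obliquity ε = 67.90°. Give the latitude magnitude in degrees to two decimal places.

The polar circle is the lowest latitude that experiences at least one full rotation of continuous darkness at the northern-summer solstice; it lies at |φ| = 90° − ε = 90° − 67.90° = 22.10°.

22.10°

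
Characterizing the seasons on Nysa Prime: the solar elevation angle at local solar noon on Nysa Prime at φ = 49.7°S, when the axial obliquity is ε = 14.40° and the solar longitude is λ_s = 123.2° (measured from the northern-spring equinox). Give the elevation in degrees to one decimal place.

Solar declination: sin δ = sin ε · sin λ_s = sin 14.40° × sin 123.2° = 0.20809, so δ = +12.011°.
At local noon the hour angle is zero, so the zenith angle equals |φ − δ| = |-49.7° − (+12.011°)| = 61.711°.
Elevation = 90° − 61.711° = 28.3°.

28.3°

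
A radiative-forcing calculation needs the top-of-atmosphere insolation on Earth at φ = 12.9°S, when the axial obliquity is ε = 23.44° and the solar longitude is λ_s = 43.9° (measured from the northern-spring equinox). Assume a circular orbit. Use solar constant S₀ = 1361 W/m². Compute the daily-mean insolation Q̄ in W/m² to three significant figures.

Q̄ ≈ 365 W/m²

Solar declination: sin δ = sin ε · sin λ_s = sin 23.44° × sin 43.9° = 0.27583, so δ = +16.011°.
cos H₀ = −tan(-12.9°) tan(+16.011°) = 0.0657, H₀ = 1.5050 rad.
Bracket: H₀ sin φ sin δ + cos φ cos δ sin H₀ = 1.5050×-0.22325×0.27583 + 0.97476×0.96121×0.99784 = -0.092676 + 0.934925 = 0.842249.
Q̄ = (S₀/π) × [bracket] = (1361/π) × 0.842249 = 364.9 W/m².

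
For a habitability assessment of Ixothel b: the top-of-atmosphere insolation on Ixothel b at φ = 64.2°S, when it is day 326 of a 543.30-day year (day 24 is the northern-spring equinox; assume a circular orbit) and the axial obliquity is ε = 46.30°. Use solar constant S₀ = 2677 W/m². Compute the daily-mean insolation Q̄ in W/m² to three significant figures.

Solar longitude: λ_s = 360° × (326 − 24)/543.30 = 200.110°.
sin δ = sin 46.30° × sin 200.110° = -0.24858, so δ = -14.393°.
cos H₀ = −tan(-64.2°) tan(-14.393°) = -0.5309, H₀ = 2.1304 rad.
Bracket: H₀ sin φ sin δ + cos φ cos δ sin H₀ = 2.1304×-0.90032×-0.24858 + 0.43523×0.96861×0.84745 = 0.476787 + 0.357258 = 0.834045.
Q̄ = (S₀/π) × [bracket] = (2677/π) × 0.834045 = 710.7 W/m².

Q̄ ≈ 711 W/m²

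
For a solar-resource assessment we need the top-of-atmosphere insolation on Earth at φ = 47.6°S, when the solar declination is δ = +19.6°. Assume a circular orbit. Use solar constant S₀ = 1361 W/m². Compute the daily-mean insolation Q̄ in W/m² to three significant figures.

cos H₀ = −tan(-47.6°) tan(+19.600°) = 0.3900, H₀ = 1.1702 rad.
Bracket: H₀ sin φ sin δ + cos φ cos δ sin H₀ = 1.1702×-0.73846×0.33545 + 0.67430×0.94206×0.92083 = -0.289878 + 0.584940 = 0.295062.
Q̄ = (S₀/π) × [bracket] = (1361/π) × 0.295062 = 127.8 W/m².

Q̄ ≈ 128 W/m²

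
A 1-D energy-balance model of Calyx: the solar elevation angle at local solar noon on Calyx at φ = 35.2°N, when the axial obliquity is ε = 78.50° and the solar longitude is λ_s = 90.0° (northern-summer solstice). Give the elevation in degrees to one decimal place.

Solar declination: sin δ = sin ε · sin λ_s = sin 78.50° × sin 90.0° = 0.97992, so δ = +78.500°.
At local noon the hour angle is zero, so the zenith angle equals |φ − δ| = |+35.2° − (+78.500°)| = 43.300°.
Elevation = 90° − 43.300° = 46.7°.

46.7°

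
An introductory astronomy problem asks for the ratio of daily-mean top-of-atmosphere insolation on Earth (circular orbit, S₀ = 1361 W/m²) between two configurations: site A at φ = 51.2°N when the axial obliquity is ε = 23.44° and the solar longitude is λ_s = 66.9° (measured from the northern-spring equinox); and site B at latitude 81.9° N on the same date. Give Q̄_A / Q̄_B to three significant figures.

Q̄_A / Q̄_B ≈ 0.969

— Configuration A (φ=+51.2°):
Solar declination: sin δ = sin ε · sin λ_s = sin 23.44° × sin 66.9° = 0.36589, so δ = +21.463°.
cos H₀ = −tan(+51.2°) tan(+21.463°) = -0.4890, H₀ = 2.0817 rad.
Bracket: H₀ sin φ sin δ + cos φ cos δ sin H₀ = 2.0817×0.77934×0.36589 + 0.62660×0.93066×0.87229 = 0.593602 + 0.508677 = 1.102279.
Q̄ = (S₀/π) × [bracket] = (1361/π) × 1.102279 = 477.53 W/m².
— Configuration B (φ=+81.9°):
cos H₀ = −tan(+81.9°) tan(+21.463°) = -2.7625 ≤ −1 ⇒ polar day, H₀ = π.
Bracket: H₀ sin φ sin δ + cos φ cos δ sin H₀ = 3.1416×0.99002×0.36589 + 0.14090×0.93066×0.00000 = 1.138008 + 0.000000 = 1.138008.
Q̄ = (S₀/π) × [bracket] = (1361/π) × 1.138008 = 493.01 W/m².
Ratio Q̄_A / Q̄_B = 477.53 / 493.01 = 0.9686.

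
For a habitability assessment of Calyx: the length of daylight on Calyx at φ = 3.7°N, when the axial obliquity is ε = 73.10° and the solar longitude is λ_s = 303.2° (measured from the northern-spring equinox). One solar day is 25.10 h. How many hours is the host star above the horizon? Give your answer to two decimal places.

Solar declination: sin δ = sin ε · sin λ_s = sin 73.10° × sin 303.2° = -0.80063, so δ = -53.190°.
cos H₀ = −tan φ · tan δ = −tan(+3.7°) × tan(-53.190°) = 0.0864, so H₀ = 1.4843 rad = 85.04°.
Daylight = 2H₀/(2π) × 25.10 h = (1.4843/π) × 25.10 = 11.86 h.

11.86 h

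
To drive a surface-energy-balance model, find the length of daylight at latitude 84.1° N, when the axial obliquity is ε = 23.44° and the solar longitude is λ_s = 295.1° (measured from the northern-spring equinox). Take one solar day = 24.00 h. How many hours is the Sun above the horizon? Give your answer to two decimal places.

Solar declination: sin δ = sin ε · sin λ_s = sin 23.44° × sin 295.1° = -0.36022, so δ = -21.114°.
cos H₀ = −tan φ · tan δ = 3.7367 ≥ 1, so the Sun never rises (polar night) and H₀ = 0.
Daylight = 2H₀/(2π) × 24.00 h = (0.0000/π) × 24.00 = 0.00 h.

0.00 h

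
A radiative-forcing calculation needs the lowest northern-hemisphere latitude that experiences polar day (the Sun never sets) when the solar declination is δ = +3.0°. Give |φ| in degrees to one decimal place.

Polar day requires cos H₀ = −tan φ tan δ ≤ −1, i.e. tan φ tan δ ≥ 1.
The boundary is |tan φ| · |tan δ| = 1, so |φ| = 90° − |δ| = 90° − 3.0° = 87.0° in the northern hemisphere.

|φ| = 87.0°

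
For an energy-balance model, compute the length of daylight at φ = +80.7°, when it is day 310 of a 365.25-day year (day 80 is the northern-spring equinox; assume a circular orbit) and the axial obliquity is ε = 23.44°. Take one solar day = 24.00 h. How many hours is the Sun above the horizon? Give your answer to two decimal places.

0.00 h

Solar longitude: λ_s = 360° × (310 − 80)/365.25 = 226.694°.
sin δ = sin 23.44° × sin 226.694° = -0.28947, so δ = -16.826°.
cos H₀ = −tan φ · tan δ = 1.8468 ≥ 1, so the Sun never rises (polar night) and H₀ = 0.
Daylight = 2H₀/(2π) × 24.00 h = (0.0000/π) × 24.00 = 0.00 h.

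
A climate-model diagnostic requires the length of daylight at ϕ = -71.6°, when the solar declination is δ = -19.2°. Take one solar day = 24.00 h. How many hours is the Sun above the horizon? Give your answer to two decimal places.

24.00 h

Sunrise equation: cos h₀ = −tan ϕ · tan δ = -1.0468 ≤ −1, so the Sun never sets (polar day) and h₀ = π.
Daylight = 2h₀/(2π) × 24.00 h = (3.1416/π) × 24.00 = 24.00 h.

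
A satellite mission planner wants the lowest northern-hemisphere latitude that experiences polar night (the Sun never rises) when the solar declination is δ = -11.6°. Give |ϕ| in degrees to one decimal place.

|ϕ| = 78.4°

Polar night requires cos h₀ = −tan ϕ tan δ ≥ 1, i.e. tan ϕ tan δ ≤ −1.
The boundary is |tan ϕ| · |tan δ| = 1, so |ϕ| = 90° − |δ| = 90° − 11.6° = 78.4° in the northern hemisphere.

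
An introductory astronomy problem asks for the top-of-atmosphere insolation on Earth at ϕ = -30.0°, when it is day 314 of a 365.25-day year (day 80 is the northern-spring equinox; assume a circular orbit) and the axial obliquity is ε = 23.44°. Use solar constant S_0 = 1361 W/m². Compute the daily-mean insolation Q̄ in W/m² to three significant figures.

Solar longitude: L_s = 360° × (314 − 80)/365.25 = 230.637°.
sin δ = sin 23.44° × sin 230.637° = -0.30755, so δ = -17.911°.
cos h₀ = −tan(-30.0°) tan(-17.911°) = -0.1866, h₀ = 1.7585 rad.
Bracket: h₀ sin ϕ sin δ + cos ϕ cos δ sin h₀ = 1.7585×-0.50000×-0.30755 + 0.86603×0.95153×0.98243 = 0.270413 + 0.809575 = 1.079988.
Q̄ = (S_0/π) × [bracket] = (1361/π) × 1.079988 = 467.9 W/m².

Q̄ ≈ 468 W/m²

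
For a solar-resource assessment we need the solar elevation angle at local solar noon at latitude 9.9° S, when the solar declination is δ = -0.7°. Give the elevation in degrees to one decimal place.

At local noon the hour angle is zero, so the zenith angle equals |ϕ − δ| = |-9.9° − (-0.700°)| = 9.200°.
Elevation = 90° − 9.200° = 80.8°.

80.8°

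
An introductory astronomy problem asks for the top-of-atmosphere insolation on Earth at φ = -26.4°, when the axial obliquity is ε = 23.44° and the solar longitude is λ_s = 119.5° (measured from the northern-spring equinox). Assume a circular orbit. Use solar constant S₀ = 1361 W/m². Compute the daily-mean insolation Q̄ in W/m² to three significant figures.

Q̄ ≈ 265 W/m²

Solar declination: sin δ = sin ε · sin λ_s = sin 23.44° × sin 119.5° = 0.34622, so δ = +20.256°.
cos H₀ = −tan(-26.4°) tan(+20.256°) = 0.1832, H₀ = 1.3866 rad.
Bracket: H₀ sin φ sin δ + cos φ cos δ sin H₀ = 1.3866×-0.44464×0.34622 + 0.89571×0.93815×0.98308 = -0.213458 + 0.826092 = 0.612634.
Q̄ = (S₀/π) × [bracket] = (1361/π) × 0.612634 = 265.4 W/m².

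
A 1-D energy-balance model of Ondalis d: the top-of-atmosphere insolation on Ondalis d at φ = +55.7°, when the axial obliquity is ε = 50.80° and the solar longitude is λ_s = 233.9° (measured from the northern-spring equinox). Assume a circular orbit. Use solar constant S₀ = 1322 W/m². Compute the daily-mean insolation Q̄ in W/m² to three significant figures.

Q̄ ≈ 0.00 W/m²

Solar declination: sin δ = sin ε · sin λ_s = sin 50.80° × sin 233.9° = -0.62615, so δ = -38.766°.
cos H₀ = −tan(+55.7°) tan(-38.766°) = 1.1772 ≥ 1 ⇒ polar night, H₀ = 0 and Q̄ = 0.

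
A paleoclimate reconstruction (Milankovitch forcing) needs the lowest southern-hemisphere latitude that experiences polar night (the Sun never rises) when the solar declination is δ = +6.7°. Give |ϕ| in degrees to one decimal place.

Polar night requires cos h₀ = −tan ϕ tan δ ≥ 1, i.e. tan ϕ tan δ ≤ −1.
The boundary is |tan ϕ| · |tan δ| = 1, so |ϕ| = 90° − |δ| = 90° − 6.7° = 83.3° in the southern hemisphere.

|ϕ| = 83.3°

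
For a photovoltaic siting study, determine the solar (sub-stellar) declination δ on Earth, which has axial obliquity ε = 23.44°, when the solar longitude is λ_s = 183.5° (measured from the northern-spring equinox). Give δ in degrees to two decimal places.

δ = -1.39°

sin δ = sin ε · sin λ_s = sin 23.44° × sin 183.5° = -0.024284.
δ = arcsin(-0.024284) = -1.39°.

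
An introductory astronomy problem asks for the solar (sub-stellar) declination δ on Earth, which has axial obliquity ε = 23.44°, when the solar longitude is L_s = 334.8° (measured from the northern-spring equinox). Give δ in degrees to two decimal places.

δ = -9.75°

sin δ = sin ε · sin L_s = sin 23.44° × sin 334.8° = -0.169370.
δ = arcsin(-0.169370) = -9.75°.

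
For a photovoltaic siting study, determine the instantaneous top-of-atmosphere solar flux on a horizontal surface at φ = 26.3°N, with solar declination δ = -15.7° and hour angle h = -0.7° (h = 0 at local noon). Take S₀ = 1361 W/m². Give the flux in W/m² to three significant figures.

cos θ_z = sin φ sin δ + cos φ cos δ cos h = -0.119895 + 0.862976 = 0.743081.
Flux = S₀ · cos θ_z = 1361 × 0.743081 = 1011 W/m².

1.01e+03 W/m²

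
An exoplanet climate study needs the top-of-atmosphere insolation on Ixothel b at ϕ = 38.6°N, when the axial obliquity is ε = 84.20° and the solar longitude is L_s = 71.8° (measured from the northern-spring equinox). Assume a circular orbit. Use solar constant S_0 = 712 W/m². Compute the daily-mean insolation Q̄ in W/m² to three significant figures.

Q̄ ≈ 420 W/m²

Solar declination: sin δ = sin ε · sin L_s = sin 84.20° × sin 71.8° = 0.94511, so δ = +70.928°.
cos h₀ = −tan(+38.6°) tan(+70.928°) = -2.3090 ≤ −1 ⇒ polar day, h₀ = π.
Bracket: h₀ sin ϕ sin δ + cos ϕ cos δ sin h₀ = 3.1416×0.62388×0.94511 + 0.78152×0.32676×0.00000 = 1.852398 + 0.000000 = 1.852398.
Q̄ = (S_0/π) × [bracket] = (712/π) × 1.852398 = 419.8 W/m².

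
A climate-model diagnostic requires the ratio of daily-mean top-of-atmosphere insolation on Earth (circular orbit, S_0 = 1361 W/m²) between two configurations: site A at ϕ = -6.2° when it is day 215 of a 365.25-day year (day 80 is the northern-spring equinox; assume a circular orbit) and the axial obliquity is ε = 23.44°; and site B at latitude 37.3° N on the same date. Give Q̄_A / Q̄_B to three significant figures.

Q̄_A / Q̄_B ≈ 0.853

— Configuration A (ϕ=-6.2°):
Solar longitude: L_s = 360° × (215 − 80)/365.25 = 133.060°.
sin δ = sin 23.44° × sin 133.060° = 0.29064, so δ = +16.896°.
cos h₀ = −tan(-6.2°) tan(+16.896°) = 0.0330, h₀ = 1.5378 rad.
Bracket: h₀ sin ϕ sin δ + cos ϕ cos δ sin h₀ = 1.5378×-0.10800×0.29064 + 0.99415×0.95683×0.99946 = -0.048270 + 0.950719 = 0.902449.
Q̄ = (S_0/π) × [bracket] = (1361/π) × 0.902449 = 390.96 W/m².
— Configuration B (ϕ=+37.3°):
cos h₀ = −tan(+37.3°) tan(+16.896°) = -0.2314, h₀ = 1.8043 rad.
Bracket: h₀ sin ϕ sin δ + cos ϕ cos δ sin h₀ = 1.8043×0.60599×0.29064 + 0.79547×0.95683×0.97286 = 0.317782 + 0.740473 = 1.058255.
Q̄ = (S_0/π) × [bracket] = (1361/π) × 1.058255 = 458.46 W/m².
Ratio Q̄_A / Q̄_B = 390.96 / 458.46 = 0.8528.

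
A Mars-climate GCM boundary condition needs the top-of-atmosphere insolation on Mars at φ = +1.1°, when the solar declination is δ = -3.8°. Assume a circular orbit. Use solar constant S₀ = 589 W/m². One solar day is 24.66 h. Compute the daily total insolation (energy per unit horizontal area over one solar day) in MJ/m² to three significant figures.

16.6 MJ/m²

cos H₀ = −tan(+1.1°) tan(-3.800°) = 0.0013, H₀ = 1.5695 rad.
Bracket: H₀ sin φ sin δ + cos φ cos δ sin H₀ = 1.5695×0.01920×-0.06627 + 0.99982×0.99780×1.00000 = -0.001997 + 0.997620 = 0.995623.
Q̄ = (S₀/π) × [bracket] = (589/π) × 0.995623 = 186.66 W/m².
Daily total = Q̄ × 24.66 h × 3600 s/h = 186.66 × 24.66 × 3600 / 10⁶ = 16.57 MJ/m².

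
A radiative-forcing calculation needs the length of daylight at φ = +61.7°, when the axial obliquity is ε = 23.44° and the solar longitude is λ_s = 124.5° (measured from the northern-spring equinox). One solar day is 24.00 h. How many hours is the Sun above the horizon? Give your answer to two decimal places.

Solar declination: sin δ = sin ε · sin λ_s = sin 23.44° × sin 124.5° = 0.32783, so δ = +19.137°.
cos H₀ = −tan φ · tan δ = −tan(+61.7°) × tan(+19.137°) = -0.6445, so H₀ = 2.2711 rad = 130.12°.
Daylight = 2H₀/(2π) × 24.00 h = (2.2711/π) × 24.00 = 17.35 h.

17.35 h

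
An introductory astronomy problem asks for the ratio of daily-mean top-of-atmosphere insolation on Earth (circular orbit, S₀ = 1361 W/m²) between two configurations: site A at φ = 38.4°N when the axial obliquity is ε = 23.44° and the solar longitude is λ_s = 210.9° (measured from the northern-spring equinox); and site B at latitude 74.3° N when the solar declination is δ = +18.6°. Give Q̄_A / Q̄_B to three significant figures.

— Configuration A (φ=+38.4°):
Solar declination: sin δ = sin ε · sin λ_s = sin 23.44° × sin 210.9° = -0.20428, so δ = -11.787°.
cos H₀ = −tan(+38.4°) tan(-11.787°) = 0.1654, H₀ = 1.4046 rad.
Bracket: H₀ sin φ sin δ + cos φ cos δ sin H₀ = 1.4046×0.62115×-0.20428 + 0.78369×0.97891×0.98623 = -0.178228 + 0.756598 = 0.578370.
Q̄ = (S₀/π) × [bracket] = (1361/π) × 0.578370 = 250.56 W/m².
— Configuration B (φ=+74.3°):
cos H₀ = −tan(+74.3°) tan(+18.600°) = -1.1973 ≤ −1 ⇒ polar day, H₀ = π.
Bracket: H₀ sin φ sin δ + cos φ cos δ sin H₀ = 3.1416×0.96269×0.31896 + 0.27060×0.94777×0.00000 = 0.964658 + 0.000000 = 0.964658.
Q̄ = (S₀/π) × [bracket] = (1361/π) × 0.964658 = 417.91 W/m².
Ratio Q̄_A / Q̄_B = 250.56 / 417.91 = 0.5996.

Q̄_A / Q̄_B ≈ 0.600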